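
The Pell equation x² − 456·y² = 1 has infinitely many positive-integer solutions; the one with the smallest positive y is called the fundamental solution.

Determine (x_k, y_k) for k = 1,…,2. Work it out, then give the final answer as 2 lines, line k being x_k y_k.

√456 = [21; 2,1,4,1,2,42, …], period ℓ=6 (even) → k=5
step 0: (21, 1)  from 21·(1,0) + (0,1)
step 1: (43, 2)  from 2·(21,1) + (1,0)
step 2: (64, 3)  from 1·(43,2) + (21,1)
step 3: (299, 14)  from 4·(64,3) + (43,2)
step 4: (363, 17)  from 1·(299,14) + (64,3)
step 5: (1025, 48)  from 2·(363,17) + (299,14)
→ (1025, 48).  Check: 1025²=1050625, 456·48²=1050624, difference 1.
(x_2, y_2) = (1025·1025 + 456·48·48, 1025·48 + 48·1025) = (2101249, 98400)

1025 48
2101249 98400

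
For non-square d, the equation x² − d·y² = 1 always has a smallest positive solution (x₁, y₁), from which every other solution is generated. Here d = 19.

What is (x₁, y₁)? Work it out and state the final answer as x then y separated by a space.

√19 = [4; 2,1,3,1,2,8, …], period ℓ=6 (even) → k=5
i=0: a=4 ⇒ p=4, q=1
i=1: a=2 ⇒ p=9, q=2
…
i=3: a=3 ⇒ p=48, q=11
i=4: a=1 ⇒ p=61, q=14
i=5: a=2 ⇒ p=170, q=39
(x₁, y₁) = (170, 39);  170² − 19·39² = 1 ✓

170 39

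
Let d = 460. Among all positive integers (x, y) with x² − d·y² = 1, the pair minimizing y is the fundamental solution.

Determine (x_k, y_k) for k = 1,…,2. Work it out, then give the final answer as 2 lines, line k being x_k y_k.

2535751 118230
12860066268001 599603681460

√460 = [21; 2,4,3,1,2,10,2,1,3,4,2,42, …], period ℓ=12 (even) → k=11
i=0: a=21 ⇒ p=21, q=1
…
i=2: a=4 ⇒ p=193, q=9
…
i=6: a=10 ⇒ p=23335, q=1088
i=7: a=2 ⇒ p=48922, q=2281
i=8: a=1 ⇒ p=72257, q=3369
i=9: a=3 ⇒ p=265693, q=12388
i=10: a=4 ⇒ p=1135029, q=52921
i=11: a=2 ⇒ p=2535751, q=118230
→ (2535751, 118230).  Check: 2535751²=6430033134001, 460·118230²=6430033134000, difference 1.
(2535751+118230√460)^2 = 12860066268001 + 599603681460√460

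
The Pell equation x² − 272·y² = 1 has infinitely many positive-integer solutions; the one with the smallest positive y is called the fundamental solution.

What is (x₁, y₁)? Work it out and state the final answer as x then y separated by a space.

[16; 2,32] for √272; ℓ=2 ⇒ convergent index 1
step 0: (16, 1)  from 16·(1,0) + (0,1)
step 1: (33, 2)  from 2·(16,1) + (1,0)
(x₁, y₁) = (33, 2);  33² − 272·2² = 1 ✓

33 2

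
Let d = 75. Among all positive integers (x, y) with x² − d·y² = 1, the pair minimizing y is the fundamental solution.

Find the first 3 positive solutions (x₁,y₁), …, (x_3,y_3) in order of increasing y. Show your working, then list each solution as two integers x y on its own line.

26 3
1351 156
70226 8109

d=75: √d = [8; 1,1,1,16] (ℓ=4, even), read p_3/q_3
i=0: a=8 ⇒ p=8, q=1
…
i=2: a=1 ⇒ p=17, q=2
i=3: a=1 ⇒ p=26, q=3
fundamental: x₁=26, y₁=3  (since 676 − 75·9 = 1)
(x_2, y_2) = (26·26 + 75·3·3, 26·3 + 3·26) = (1351, 156)
(x_3, y_3) = (26·1351 + 75·3·156, 26·156 + 3·1351) = (70226, 8109)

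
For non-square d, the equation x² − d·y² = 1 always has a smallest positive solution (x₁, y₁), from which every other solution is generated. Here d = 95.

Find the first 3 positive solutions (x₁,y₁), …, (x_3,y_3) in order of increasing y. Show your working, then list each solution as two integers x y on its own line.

d=95: √d = [9; 1,2,1,18] (ℓ=4, even), read p_3/q_3
k=0  a_k=9  p_k/q_k = 9/1
k=1  a_k=1  p_k/q_k = 10/1
k=2  a_k=2  p_k/q_k = 29/3
k=3  a_k=1  p_k/q_k = 39/4
(x₁, y₁) = (39, 4);  39² − 95·4² = 1 ✓
k=2:  x_2 = 39·39+95·4·4 = 3041,  y_2 = 39·4+4·39 = 312
k=3:  x_3 = 39·3041+95·4·312 = 237159,  y_3 = 39·312+4·3041 = 24332

39 4
3041 312
237159 24332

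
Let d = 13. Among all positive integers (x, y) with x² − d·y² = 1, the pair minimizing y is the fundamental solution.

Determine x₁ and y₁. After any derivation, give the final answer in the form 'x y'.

649 180

d=13: √d = [3; 1,1,1,1,6] (ℓ=5, odd), read p_9/q_9
i=0: a=3 ⇒ p=3, q=1
i=1: a=1 ⇒ p=4, q=1
i=2: a=1 ⇒ p=7, q=2
i=3: a=1 ⇒ p=11, q=3
…
i=5: a=6 ⇒ p=119, q=33
i=6: a=1 ⇒ p=137, q=38
i=7: a=1 ⇒ p=256, q=71
i=8: a=1 ⇒ p=393, q=109
i=9: a=1 ⇒ p=649, q=180
→ (649, 180).  Check: 649²=421201, 13·180²=421200, difference 1.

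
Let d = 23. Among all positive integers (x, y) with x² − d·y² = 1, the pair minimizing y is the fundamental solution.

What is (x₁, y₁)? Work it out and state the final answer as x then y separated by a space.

24 5

√23 → a₀=4, period (1,3,1,8); ℓ=4 even so k=3
step 0: (4, 1)  from 4·(1,0) + (0,1)
step 1: (5, 1)  from 1·(4,1) + (1,0)
step 2: (19, 4)  from 3·(5,1) + (4,1)
step 3: (24, 5)  from 1·(19,4) + (5,1)
(x₁, y₁) = (24, 5);  24² − 23·5² = 1 ✓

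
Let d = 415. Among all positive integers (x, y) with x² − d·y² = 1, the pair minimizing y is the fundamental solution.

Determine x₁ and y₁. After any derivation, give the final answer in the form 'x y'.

18412804 903849

d=415: √d = [20; 2,1,2,4,6,…,1,2,40] (ℓ=16, even), read p_15/q_15
a_0=20:  p_0=20·1+0=20,  q_0=20·0+1=1
a_1=2:  p_1=2·20+1=41,  q_1=2·1+0=2
a_2=1:  p_2=1·41+20=61,  q_2=1·2+1=3
…
a_5=6:  p_5=6·713+163=4441,  q_5=6·35+8=218
a_6=1:  p_6=1·4441+713=5154,  q_6=1·218+35=253
a_7=1:  p_7=1·5154+4441=9595,  q_7=1·253+218=471
a_8=3:  p_8=3·9595+5154=33939,  q_8=3·471+253=1666
a_9=1:  p_9=1·33939+9595=43534,  q_9=1·1666+471=2137
a_10=1:  p_10=1·43534+33939=77473,  q_10=1·2137+1666=3803
a_11=6:  p_11=6·77473+43534=508372,  q_11=6·3803+2137=24955
a_12=4:  p_12=4·508372+77473=2110961,  q_12=4·24955+3803=103623
a_13=2:  p_13=2·2110961+508372=4730294,  q_13=2·103623+24955=232201
a_14=1:  p_14=1·4730294+2110961=6841255,  q_14=1·232201+103623=335824
a_15=2:  p_15=2·6841255+4730294=18412804,  q_15=2·335824+232201=903849
→ (18412804, 903849).  Check: 18412804²=339031351142416, 415·903849²=339031351142415, difference 1.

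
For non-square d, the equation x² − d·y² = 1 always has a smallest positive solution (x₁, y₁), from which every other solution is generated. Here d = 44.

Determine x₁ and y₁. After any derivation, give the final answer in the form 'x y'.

199 30

d=44: √d = [6; 1,1,1,2,1,1,1,12] (ℓ=8, even), read p_7/q_7
i=0: a=6 ⇒ p=6, q=1
i=1: a=1 ⇒ p=7, q=1
i=2: a=1 ⇒ p=13, q=2
…
i=4: a=2 ⇒ p=53, q=8
…
i=6: a=1 ⇒ p=126, q=19
i=7: a=1 ⇒ p=199, q=30
(x₁, y₁) = (199, 30);  199² − 44·30² = 1 ✓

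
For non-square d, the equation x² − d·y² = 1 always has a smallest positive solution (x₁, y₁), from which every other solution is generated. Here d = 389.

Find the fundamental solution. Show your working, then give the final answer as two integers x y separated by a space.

d=389: √d = [19; 1,2,1,1,1,1,2,1,38] (ℓ=9, odd), read p_17/q_17
k=0  a_k=19  p_k/q_k = 19/1
…
k=2  a_k=2  p_k/q_k = 59/3
k=3  a_k=1  p_k/q_k = 79/4
k=4  a_k=1  p_k/q_k = 138/7
…
k=9  a_k=38  p_k/q_k = 49643/2517
k=10  a_k=1  p_k/q_k = 50925/2582
k=11  a_k=2  p_k/q_k = 151493/7681
k=12  a_k=1  p_k/q_k = 202418/10263
k=13  a_k=1  p_k/q_k = 353911/17944
…
k=15  a_k=1  p_k/q_k = 910240/46151
k=16  a_k=2  p_k/q_k = 2376809/120509
k=17  a_k=1  p_k/q_k = 3287049/166660
(x₁, y₁) = (3287049, 166660);  3287049² − 389·166660² = 1 ✓

3287049 166660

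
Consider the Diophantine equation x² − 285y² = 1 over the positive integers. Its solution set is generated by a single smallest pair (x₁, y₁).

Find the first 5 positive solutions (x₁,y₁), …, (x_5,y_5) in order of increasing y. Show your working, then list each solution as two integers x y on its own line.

2431 144
11819521 700128
57466508671 3404022192
279402153338881 16550355197376
1358453212067130751 80467823565619920

[16; 1,7,2,7,1,32] for √285; ℓ=6 ⇒ convergent index 5
step 0: (16, 1)  from 16·(1,0) + (0,1)
step 1: (17, 1)  from 1·(16,1) + (1,0)
…
step 3: (287, 17)  from 2·(135,8) + (17,1)
step 4: (2144, 127)  from 7·(287,17) + (135,8)
step 5: (2431, 144)  from 1·(2144,127) + (287,17)
(x₁, y₁) = (2431, 144);  2431² − 285·144² = 1 ✓
k=2:  x_2 = 2431·2431+285·144·144 = 11819521,  y_2 = 2431·144+144·2431 = 700128
k=3:  x_3 = 2431·11819521+285·144·700128 = 57466508671,  y_3 = 2431·700128+144·11819521 = 3404022192
k=4:  x_4 = 2431·57466508671+285·144·3404022192 = 279402153338881,  y_4 = 2431·3404022192+144·57466508671 = 16550355197376
k=5:  x_5 = 2431·279402153338881+285·144·16550355197376 = 1358453212067130751,  y_5 = 2431·16550355197376+144·279402153338881 = 80467823565619920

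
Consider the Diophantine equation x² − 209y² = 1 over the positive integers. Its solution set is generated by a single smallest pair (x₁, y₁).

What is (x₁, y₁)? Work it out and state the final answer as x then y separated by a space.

46551 3220

√209 = [14; 2,5,3,2,3,5,2,28, …], period ℓ=8 (even) → k=7
step 0: (14, 1)  from 14·(1,0) + (0,1)
step 1: (29, 2)  from 2·(14,1) + (1,0)
step 2: (159, 11)  from 5·(29,2) + (14,1)
step 3: (506, 35)  from 3·(159,11) + (29,2)
step 4: (1171, 81)  from 2·(506,35) + (159,11)
step 5: (4019, 278)  from 3·(1171,81) + (506,35)
step 6: (21266, 1471)  from 5·(4019,278) + (1171,81)
step 7: (46551, 3220)  from 2·(21266,1471) + (4019,278)
fundamental: x₁=46551, y₁=3220  (since 2166995601 − 209·10368400 = 1)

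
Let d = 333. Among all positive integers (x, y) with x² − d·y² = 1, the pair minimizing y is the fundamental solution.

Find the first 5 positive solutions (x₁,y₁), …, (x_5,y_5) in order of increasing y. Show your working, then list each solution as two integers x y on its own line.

73 4
10657 584
1555849 85260
227143297 12447376
33161365513 1817231636

d=333: √d = [18; 4,36] (ℓ=2, even), read p_1/q_1
step 0: (18, 1)  from 18·(1,0) + (0,1)
step 1: (73, 4)  from 4·(18,1) + (1,0)
fundamental: x₁=73, y₁=4  (since 5329 − 333·16 = 1)
k=2:  x_2 = 73·73+333·4·4 = 10657,  y_2 = 73·4+4·73 = 584
k=3:  x_3 = 73·10657+333·4·584 = 1555849,  y_3 = 73·584+4·10657 = 85260
k=4:  x_4 = 73·1555849+333·4·85260 = 227143297,  y_4 = 73·85260+4·1555849 = 12447376
k=5:  x_5 = 73·227143297+333·4·12447376 = 33161365513,  y_5 = 73·12447376+4·227143297 = 1817231636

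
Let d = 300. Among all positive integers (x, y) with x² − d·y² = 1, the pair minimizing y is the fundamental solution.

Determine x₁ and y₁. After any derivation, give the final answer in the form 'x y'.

√300 → a₀=17, period (3,8,3,34); ℓ=4 even so k=3
k=0  a_k=17  p_k/q_k = 17/1
…
k=2  a_k=8  p_k/q_k = 433/25
k=3  a_k=3  p_k/q_k = 1351/78
→ (1351, 78).  Check: 1351²=1825201, 300·78²=1825200, difference 1.

1351 78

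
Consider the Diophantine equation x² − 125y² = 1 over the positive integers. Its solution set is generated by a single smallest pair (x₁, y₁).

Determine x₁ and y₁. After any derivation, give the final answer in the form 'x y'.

d=125: √d = [11; 5,1,1,5,22] (ℓ=5, odd), read p_9/q_9
a_0=11:  p_0=11·1+0=11,  q_0=11·0+1=1
a_1=5:  p_1=5·11+1=56,  q_1=5·1+0=5
…
a_3=1:  p_3=1·67+56=123,  q_3=1·6+5=11
…
a_5=22:  p_5=22·682+123=15127,  q_5=22·61+11=1353
…
a_7=1:  p_7=1·76317+15127=91444,  q_7=1·6826+1353=8179
a_8=1:  p_8=1·91444+76317=167761,  q_8=1·8179+6826=15005
a_9=5:  p_9=5·167761+91444=930249,  q_9=5·15005+8179=83204
(x₁, y₁) = (930249, 83204);  930249² − 125·83204² = 1 ✓

930249 83204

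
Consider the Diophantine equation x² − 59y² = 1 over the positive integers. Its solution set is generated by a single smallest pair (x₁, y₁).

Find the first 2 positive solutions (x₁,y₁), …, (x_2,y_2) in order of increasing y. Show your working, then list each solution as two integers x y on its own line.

[7; 1,2,7,2,1,14] for √59; ℓ=6 ⇒ convergent index 5
a_0=7:  p_0=7·1+0=7,  q_0=7·0+1=1
a_1=1:  p_1=1·7+1=8,  q_1=1·1+0=1
…
a_4=2:  p_4=2·169+23=361,  q_4=2·22+3=47
a_5=1:  p_5=1·361+169=530,  q_5=1·47+22=69
(x₁, y₁) = (530, 69);  530² − 59·69² = 1 ✓
n=2: (530,69)∘(530,69) = (530·530+59·69·69, 530·69+69·530) = (561799,73140)

530 69
561799 73140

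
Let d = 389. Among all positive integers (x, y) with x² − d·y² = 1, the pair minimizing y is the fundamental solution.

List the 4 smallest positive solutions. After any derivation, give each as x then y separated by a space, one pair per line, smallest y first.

[19; 1,2,1,1,1,1,2,1,38] for √389; ℓ=9 ⇒ convergent index 17
i=0: a=19 ⇒ p=19, q=1
…
i=3: a=1 ⇒ p=79, q=4
…
i=5: a=1 ⇒ p=217, q=11
…
i=7: a=2 ⇒ p=927, q=47
…
i=9: a=38 ⇒ p=49643, q=2517
…
i=13: a=1 ⇒ p=353911, q=17944
i=14: a=1 ⇒ p=556329, q=28207
i=15: a=1 ⇒ p=910240, q=46151
i=16: a=2 ⇒ p=2376809, q=120509
i=17: a=1 ⇒ p=3287049, q=166660
(x₁, y₁) = (3287049, 166660);  3287049² − 389·166660² = 1 ✓
(3287049+166660√389)^2 = 21609382256801 + 1095639172680√389
(3287049+166660√389)^3 = 142062196675667653449 + 7202839293837075980√389
(3287049+166660√389)^4 = 933930803041091759821507201 + 47352171395934637886793360√389

3287049 166660
21609382256801 1095639172680
142062196675667653449 7202839293837075980
933930803041091759821507201 47352171395934637886793360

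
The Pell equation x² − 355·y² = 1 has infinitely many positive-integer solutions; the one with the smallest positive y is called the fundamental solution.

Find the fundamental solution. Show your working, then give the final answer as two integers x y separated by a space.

954809 50676

√355 = [18; 1,5,3,3,1,6,1,3,3,5,1,36, …], period ℓ=12 (even) → k=11
step 0: (18, 1)  from 18·(1,0) + (0,1)
step 1: (19, 1)  from 1·(18,1) + (1,0)
step 2: (113, 6)  from 5·(19,1) + (18,1)
step 3: (358, 19)  from 3·(113,6) + (19,1)
step 4: (1187, 63)  from 3·(358,19) + (113,6)
step 5: (1545, 82)  from 1·(1187,63) + (358,19)
…
step 7: (12002, 637)  from 1·(10457,555) + (1545,82)
step 8: (46463, 2466)  from 3·(12002,637) + (10457,555)
step 9: (151391, 8035)  from 3·(46463,2466) + (12002,637)
step 10: (803418, 42641)  from 5·(151391,8035) + (46463,2466)
step 11: (954809, 50676)  from 1·(803418,42641) + (151391,8035)
→ (954809, 50676).  Check: 954809²=911660226481, 355·50676²=911660226480, difference 1.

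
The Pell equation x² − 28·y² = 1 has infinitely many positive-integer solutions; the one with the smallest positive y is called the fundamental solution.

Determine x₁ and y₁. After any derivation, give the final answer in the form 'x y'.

127 24

d=28: √d = [5; 3,2,3,10] (ℓ=4, even), read p_3/q_3
step 0: (5, 1)  from 5·(1,0) + (0,1)
step 1: (16, 3)  from 3·(5,1) + (1,0)
step 2: (37, 7)  from 2·(16,3) + (5,1)
step 3: (127, 24)  from 3·(37,7) + (16,3)
fundamental: x₁=127, y₁=24  (since 16129 − 28·576 = 1)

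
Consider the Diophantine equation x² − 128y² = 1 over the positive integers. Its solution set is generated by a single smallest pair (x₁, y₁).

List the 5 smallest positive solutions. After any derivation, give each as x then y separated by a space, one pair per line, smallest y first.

√128 = [11; 3,5,3,22, …], period ℓ=4 (even) → k=3
step 0: (11, 1)  from 11·(1,0) + (0,1)
…
step 2: (181, 16)  from 5·(34,3) + (11,1)
step 3: (577, 51)  from 3·(181,16) + (34,3)
(x₁, y₁) = (577, 51);  577² − 128·51² = 1 ✓
(x_2, y_2) = (577·577 + 128·51·51, 577·51 + 51·577) = (665857, 58854)
(x_3, y_3) = (577·665857 + 128·51·58854, 577·58854 + 51·665857) = (768398401, 67917465)
(x_4, y_4) = (577·768398401 + 128·51·67917465, 577·67917465 + 51·768398401) = (886731088897, 78376695756)
(x_5, y_5) = (577·886731088897 + 128·51·78376695756, 577·78376695756 + 51·886731088897) = (1023286908188737, 90446638984959)

577 51
665857 58854
768398401 67917465
886731088897 78376695756
1023286908188737 90446638984959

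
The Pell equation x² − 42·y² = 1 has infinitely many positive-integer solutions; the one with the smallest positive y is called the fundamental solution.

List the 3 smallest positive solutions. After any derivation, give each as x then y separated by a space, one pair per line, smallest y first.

√42 → a₀=6, period (2,12); ℓ=2 even so k=1
step 0: (6, 1)  from 6·(1,0) + (0,1)
step 1: (13, 2)  from 2·(6,1) + (1,0)
→ (13, 2).  Check: 13²=169, 42·2²=168, difference 1.
n=2: (13,2)∘(13,2) = (13·13+42·2·2, 13·2+2·13) = (337,52)
n=3: (337,52)∘(13,2) = (13·337+42·2·52, 13·52+2·337) = (8749,1350)

13 2
337 52
8749 1350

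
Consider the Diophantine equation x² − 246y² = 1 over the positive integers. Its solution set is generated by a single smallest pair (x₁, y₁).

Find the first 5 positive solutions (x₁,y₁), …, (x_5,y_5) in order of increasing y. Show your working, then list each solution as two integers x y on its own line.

88805 5662
15772656049 1005627820
2801381440774085 178609557104538
497553357680112580801 31722843436331366360
88370451854763414035291525 5634294222548204422095062

√246 → a₀=15, period (1,2,5,1,14,1,5,2,1,30); ℓ=10 even so k=9
k=0  a_k=15  p_k/q_k = 15/1
k=1  a_k=1  p_k/q_k = 16/1
k=2  a_k=2  p_k/q_k = 47/3
k=3  a_k=5  p_k/q_k = 251/16
…
k=5  a_k=14  p_k/q_k = 4423/282
…
k=7  a_k=5  p_k/q_k = 28028/1787
k=8  a_k=2  p_k/q_k = 60777/3875
k=9  a_k=1  p_k/q_k = 88805/5662
(x₁, y₁) = (88805, 5662);  88805² − 246·5662² = 1 ✓
k=2:  x_2 = 88805·88805+246·5662·5662 = 15772656049,  y_2 = 88805·5662+5662·88805 = 1005627820
k=3:  x_3 = 88805·15772656049+246·5662·1005627820 = 2801381440774085,  y_3 = 88805·1005627820+5662·15772656049 = 178609557104538
k=4:  x_4 = 88805·2801381440774085+246·5662·178609557104538 = 497553357680112580801,  y_4 = 88805·178609557104538+5662·2801381440774085 = 31722843436331366360
k=5:  x_5 = 88805·497553357680112580801+246·5662·31722843436331366360 = 88370451854763414035291525,  y_5 = 88805·31722843436331366360+5662·497553357680112580801 = 5634294222548204422095062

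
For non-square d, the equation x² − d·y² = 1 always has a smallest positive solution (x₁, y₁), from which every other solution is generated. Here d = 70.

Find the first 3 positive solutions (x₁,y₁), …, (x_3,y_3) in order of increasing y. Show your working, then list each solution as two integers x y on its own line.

d=70: √d = [8; 2,1,2,1,2,16] (ℓ=6, even), read p_5/q_5
i=0: a=8 ⇒ p=8, q=1
…
i=2: a=1 ⇒ p=25, q=3
i=3: a=2 ⇒ p=67, q=8
i=4: a=1 ⇒ p=92, q=11
i=5: a=2 ⇒ p=251, q=30
→ (251, 30).  Check: 251²=63001, 70·30²=63000, difference 1.
(x_2, y_2) = (251·251 + 70·30·30, 251·30 + 30·251) = (126001, 15060)
(x_3, y_3) = (251·126001 + 70·30·15060, 251·15060 + 30·126001) = (63252251, 7560090)

251 30
126001 15060
63252251 7560090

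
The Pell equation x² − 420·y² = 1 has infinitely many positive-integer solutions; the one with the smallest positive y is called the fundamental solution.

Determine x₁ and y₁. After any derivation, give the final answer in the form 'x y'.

41 2

√420 = [20; 2,40, …], period ℓ=2 (even) → k=1
k=0  a_k=20  p_k/q_k = 20/1
k=1  a_k=2  p_k/q_k = 41/2
→ (41, 2).  Check: 41²=1681, 420·2²=1680, difference 1.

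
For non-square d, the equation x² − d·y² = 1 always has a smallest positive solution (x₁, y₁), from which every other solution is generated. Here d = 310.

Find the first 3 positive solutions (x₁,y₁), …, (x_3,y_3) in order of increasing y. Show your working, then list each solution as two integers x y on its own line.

848719 48204
1440647881921 81823301352
2445410459391369679 138889981000287972

√310 → a₀=17, period (1,1,1,1,5,…,1,1,34); ℓ=16 even so k=15
k=0  a_k=17  p_k/q_k = 17/1
k=1  a_k=1  p_k/q_k = 18/1
k=2  a_k=1  p_k/q_k = 35/2
k=3  a_k=1  p_k/q_k = 53/3
k=4  a_k=1  p_k/q_k = 88/5
k=5  a_k=5  p_k/q_k = 493/28
k=6  a_k=3  p_k/q_k = 1567/89
k=7  a_k=1  p_k/q_k = 2060/117
k=8  a_k=2  p_k/q_k = 5687/323
k=9  a_k=1  p_k/q_k = 7747/440
k=10  a_k=3  p_k/q_k = 28928/1643
k=11  a_k=5  p_k/q_k = 152387/8655
k=12  a_k=1  p_k/q_k = 181315/10298
k=13  a_k=1  p_k/q_k = 333702/18953
k=14  a_k=1  p_k/q_k = 515017/29251
k=15  a_k=1  p_k/q_k = 848719/48204
fundamental: x₁=848719, y₁=48204  (since 720323940961 − 310·2323625616 = 1)
k=2:  x_2 = 848719·848719+310·48204·48204 = 1440647881921,  y_2 = 848719·48204+48204·848719 = 81823301352
k=3:  x_3 = 848719·1440647881921+310·48204·81823301352 = 2445410459391369679,  y_3 = 848719·81823301352+48204·1440647881921 = 138889981000287972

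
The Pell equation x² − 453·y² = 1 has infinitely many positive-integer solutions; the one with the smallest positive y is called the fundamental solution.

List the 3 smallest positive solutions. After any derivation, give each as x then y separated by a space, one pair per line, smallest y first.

1653751 77700
5469784740001 256992905400
18091323967121133751 850004548596233100

√453 = [21; 3,1,1,10,14,10,1,1,3,42, …], period ℓ=10 (even) → k=9
i=0: a=21 ⇒ p=21, q=1
i=1: a=3 ⇒ p=64, q=3
i=2: a=1 ⇒ p=85, q=4
i=3: a=1 ⇒ p=149, q=7
i=4: a=10 ⇒ p=1575, q=74
i=5: a=14 ⇒ p=22199, q=1043
i=6: a=10 ⇒ p=223565, q=10504
i=7: a=1 ⇒ p=245764, q=11547
i=8: a=1 ⇒ p=469329, q=22051
i=9: a=3 ⇒ p=1653751, q=77700
(x₁, y₁) = (1653751, 77700);  1653751² − 453·77700² = 1 ✓
n=2: (1653751,77700)∘(1653751,77700) = (1653751·1653751+453·77700·77700, 1653751·77700+77700·1653751) = (5469784740001,256992905400)
n=3: (5469784740001,256992905400)∘(1653751,77700) = (1653751·5469784740001+453·77700·256992905400, 1653751·256992905400+77700·5469784740001) = (18091323967121133751,850004548596233100)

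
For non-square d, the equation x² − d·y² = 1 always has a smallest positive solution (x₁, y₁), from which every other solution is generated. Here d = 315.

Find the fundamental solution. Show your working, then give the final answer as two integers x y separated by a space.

[17; 1,2,1,34] for √315; ℓ=4 ⇒ convergent index 3
a_0=17:  p_0=17·1+0=17,  q_0=17·0+1=1
a_1=1:  p_1=1·17+1=18,  q_1=1·1+0=1
a_2=2:  p_2=2·18+17=53,  q_2=2·1+1=3
a_3=1:  p_3=1·53+18=71,  q_3=1·3+1=4
fundamental: x₁=71, y₁=4  (since 5041 − 315·16 = 1)

71 4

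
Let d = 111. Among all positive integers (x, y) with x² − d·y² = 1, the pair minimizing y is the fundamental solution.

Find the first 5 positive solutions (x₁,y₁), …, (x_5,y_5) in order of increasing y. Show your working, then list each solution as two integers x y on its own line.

295 28
174049 16520
102688615 9746772
60586108801 5750578960
35745701503975 3392831839628

[10; 1,1,6,1,1,20] for √111; ℓ=6 ⇒ convergent index 5
i=0: a=10 ⇒ p=10, q=1
i=1: a=1 ⇒ p=11, q=1
i=2: a=1 ⇒ p=21, q=2
…
i=4: a=1 ⇒ p=158, q=15
i=5: a=1 ⇒ p=295, q=28
(x₁, y₁) = (295, 28);  295² − 111·28² = 1 ✓
n=2: (295,28)∘(295,28) = (295·295+111·28·28, 295·28+28·295) = (174049,16520)
n=3: (174049,16520)∘(295,28) = (295·174049+111·28·16520, 295·16520+28·174049) = (102688615,9746772)
n=4: (102688615,9746772)∘(295,28) = (295·102688615+111·28·9746772, 295·9746772+28·102688615) = (60586108801,5750578960)
n=5: (60586108801,5750578960)∘(295,28) = (295·60586108801+111·28·5750578960, 295·5750578960+28·60586108801) = (35745701503975,3392831839628)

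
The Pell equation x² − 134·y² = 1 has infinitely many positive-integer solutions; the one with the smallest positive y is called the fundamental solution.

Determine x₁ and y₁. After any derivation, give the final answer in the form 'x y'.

d=134: √d = [11; 1,1,2,1,3,…,1,1,22] (ℓ=14, even), read p_13/q_13
k=0  a_k=11  p_k/q_k = 11/1
…
k=3  a_k=2  p_k/q_k = 58/5
k=4  a_k=1  p_k/q_k = 81/7
…
k=6  a_k=1  p_k/q_k = 382/33
…
k=10  a_k=1  p_k/q_k = 22133/1912
k=11  a_k=2  p_k/q_k = 61896/5347
k=12  a_k=1  p_k/q_k = 84029/7259
k=13  a_k=1  p_k/q_k = 145925/12606
(x₁, y₁) = (145925, 12606);  145925² − 134·12606² = 1 ✓

145925 12606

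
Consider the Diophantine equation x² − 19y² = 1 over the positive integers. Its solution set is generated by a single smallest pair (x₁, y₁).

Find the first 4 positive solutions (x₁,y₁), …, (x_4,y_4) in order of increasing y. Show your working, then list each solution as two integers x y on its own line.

√19 = [4; 2,1,3,1,2,8, …], period ℓ=6 (even) → k=5
k=0  a_k=4  p_k/q_k = 4/1
k=1  a_k=2  p_k/q_k = 9/2
…
k=3  a_k=3  p_k/q_k = 48/11
k=4  a_k=1  p_k/q_k = 61/14
k=5  a_k=2  p_k/q_k = 170/39
→ (170, 39).  Check: 170²=28900, 19·39²=28899, difference 1.
k=2:  x_2 = 170·170+19·39·39 = 57799,  y_2 = 170·39+39·170 = 13260
k=3:  x_3 = 170·57799+19·39·13260 = 19651490,  y_3 = 170·13260+39·57799 = 4508361
k=4:  x_4 = 170·19651490+19·39·4508361 = 6681448801,  y_4 = 170·4508361+39·19651490 = 1532829480

170 39
57799 13260
19651490 4508361
6681448801 1532829480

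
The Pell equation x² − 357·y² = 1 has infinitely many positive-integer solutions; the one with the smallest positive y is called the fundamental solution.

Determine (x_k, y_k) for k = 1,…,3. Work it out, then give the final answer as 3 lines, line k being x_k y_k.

3401 180
23133601 1224360
157354750601 8328096540

d=357: √d = [18; 1,8,2,8,1,36] (ℓ=6, even), read p_5/q_5
k=0  a_k=18  p_k/q_k = 18/1
k=1  a_k=1  p_k/q_k = 19/1
k=2  a_k=8  p_k/q_k = 170/9
k=3  a_k=2  p_k/q_k = 359/19
k=4  a_k=8  p_k/q_k = 3042/161
k=5  a_k=1  p_k/q_k = 3401/180
fundamental: x₁=3401, y₁=180  (since 11566801 − 357·32400 = 1)
(3401+180√357)^2 = 23133601 + 1224360√357
(3401+180√357)^3 = 157354750601 + 8328096540√357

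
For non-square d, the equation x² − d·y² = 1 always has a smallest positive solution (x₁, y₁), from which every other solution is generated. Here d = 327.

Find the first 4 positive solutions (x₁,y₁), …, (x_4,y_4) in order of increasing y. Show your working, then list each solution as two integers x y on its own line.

217 12
94177 5208
40872601 2260260
17738614657 980947632

√327 → a₀=18, period (12,36); ℓ=2 even so k=1
i=0: a=18 ⇒ p=18, q=1
i=1: a=12 ⇒ p=217, q=12
fundamental: x₁=217, y₁=12  (since 47089 − 327·144 = 1)
(x_2, y_2) = (217·217 + 327·12·12, 217·12 + 12·217) = (94177, 5208)
(x_3, y_3) = (217·94177 + 327·12·5208, 217·5208 + 12·94177) = (40872601, 2260260)
(x_4, y_4) = (217·40872601 + 327·12·2260260, 217·2260260 + 12·40872601) = (17738614657, 980947632)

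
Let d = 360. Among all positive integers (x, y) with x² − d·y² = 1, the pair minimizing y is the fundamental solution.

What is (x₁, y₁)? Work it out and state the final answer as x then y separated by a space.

19 1

[18; 1,36] for √360; ℓ=2 ⇒ convergent index 1
k=0  a_k=18  p_k/q_k = 18/1
k=1  a_k=1  p_k/q_k = 19/1
→ (19, 1).  Check: 19²=361, 360·1²=360, difference 1.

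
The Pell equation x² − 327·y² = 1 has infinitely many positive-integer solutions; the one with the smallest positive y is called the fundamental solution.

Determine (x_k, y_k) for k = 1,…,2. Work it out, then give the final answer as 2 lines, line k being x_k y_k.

d=327: √d = [18; 12,36] (ℓ=2, even), read p_1/q_1
a_0=18:  p_0=18·1+0=18,  q_0=18·0+1=1
a_1=12:  p_1=12·18+1=217,  q_1=12·1+0=12
(x₁, y₁) = (217, 12);  217² − 327·12² = 1 ✓
n=2: (217,12)∘(217,12) = (217·217+327·12·12, 217·12+12·217) = (94177,5208)

217 12
94177 5208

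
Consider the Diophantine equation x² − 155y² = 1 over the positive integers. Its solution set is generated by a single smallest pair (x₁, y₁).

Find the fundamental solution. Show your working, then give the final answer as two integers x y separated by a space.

249 20

√155 = [12; 2,4,2,24, …], period ℓ=4 (even) → k=3
step 0: (12, 1)  from 12·(1,0) + (0,1)
…
step 2: (112, 9)  from 4·(25,2) + (12,1)
step 3: (249, 20)  from 2·(112,9) + (25,2)
(x₁, y₁) = (249, 20);  249² − 155·20² = 1 ✓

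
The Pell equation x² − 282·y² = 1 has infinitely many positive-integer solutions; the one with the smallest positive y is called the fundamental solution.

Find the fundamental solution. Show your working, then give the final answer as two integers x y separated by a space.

√282 = [16; 1,3,1,4,1,3,1,32, …], period ℓ=8 (even) → k=7
step 0: (16, 1)  from 16·(1,0) + (0,1)
…
step 2: (67, 4)  from 3·(17,1) + (16,1)
step 3: (84, 5)  from 1·(67,4) + (17,1)
step 4: (403, 24)  from 4·(84,5) + (67,4)
…
step 6: (1864, 111)  from 3·(487,29) + (403,24)
step 7: (2351, 140)  from 1·(1864,111) + (487,29)
fundamental: x₁=2351, y₁=140  (since 5527201 − 282·19600 = 1)

2351 140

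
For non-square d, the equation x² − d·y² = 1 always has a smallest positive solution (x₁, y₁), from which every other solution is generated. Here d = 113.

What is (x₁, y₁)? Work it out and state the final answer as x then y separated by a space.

√113 → a₀=10, period (1,1,1,2,2,1,1,1,20); ℓ=9 odd so k=17
step 0: (10, 1)  from 10·(1,0) + (0,1)
step 1: (11, 1)  from 1·(10,1) + (1,0)
step 2: (21, 2)  from 1·(11,1) + (10,1)
step 3: (32, 3)  from 1·(21,2) + (11,1)
step 4: (85, 8)  from 2·(32,3) + (21,2)
…
step 6: (287, 27)  from 1·(202,19) + (85,8)
…
step 8: (776, 73)  from 1·(489,46) + (287,27)
step 9: (16009, 1506)  from 20·(776,73) + (489,46)
step 10: (16785, 1579)  from 1·(16009,1506) + (776,73)
step 11: (32794, 3085)  from 1·(16785,1579) + (16009,1506)
step 12: (49579, 4664)  from 1·(32794,3085) + (16785,1579)
…
step 14: (313483, 29490)  from 2·(131952,12413) + (49579,4664)
step 15: (445435, 41903)  from 1·(313483,29490) + (131952,12413)
step 16: (758918, 71393)  from 1·(445435,41903) + (313483,29490)
step 17: (1204353, 113296)  from 1·(758918,71393) + (445435,41903)
→ (1204353, 113296).  Check: 1204353²=1450466148609, 113·113296²=1450466148608, difference 1.

1204353 113296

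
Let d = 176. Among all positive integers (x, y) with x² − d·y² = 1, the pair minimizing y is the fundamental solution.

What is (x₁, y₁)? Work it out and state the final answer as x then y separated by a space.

√176 → a₀=13, period (3,1,3,26); ℓ=4 even so k=3
k=0  a_k=13  p_k/q_k = 13/1
k=1  a_k=3  p_k/q_k = 40/3
k=2  a_k=1  p_k/q_k = 53/4
k=3  a_k=3  p_k/q_k = 199/15
(x₁, y₁) = (199, 15);  199² − 176·15² = 1 ✓

199 15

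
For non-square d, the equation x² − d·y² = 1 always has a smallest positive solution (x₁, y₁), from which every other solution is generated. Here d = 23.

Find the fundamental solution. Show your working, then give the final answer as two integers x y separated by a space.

24 5

√23 = [4; 1,3,1,8, …], period ℓ=4 (even) → k=3
a_0=4:  p_0=4·1+0=4,  q_0=4·0+1=1
…
a_2=3:  p_2=3·5+4=19,  q_2=3·1+1=4
a_3=1:  p_3=1·19+5=24,  q_3=1·4+1=5
(x₁, y₁) = (24, 5);  24² − 23·5² = 1 ✓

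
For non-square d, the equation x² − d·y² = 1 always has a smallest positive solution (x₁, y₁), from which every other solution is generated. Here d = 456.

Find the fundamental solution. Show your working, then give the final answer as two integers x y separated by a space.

[21; 2,1,4,1,2,42] for √456; ℓ=6 ⇒ convergent index 5
a_0=21:  p_0=21·1+0=21,  q_0=21·0+1=1
a_1=2:  p_1=2·21+1=43,  q_1=2·1+0=2
…
a_4=1:  p_4=1·299+64=363,  q_4=1·14+3=17
a_5=2:  p_5=2·363+299=1025,  q_5=2·17+14=48
(x₁, y₁) = (1025, 48);  1025² − 456·48² = 1 ✓

1025 48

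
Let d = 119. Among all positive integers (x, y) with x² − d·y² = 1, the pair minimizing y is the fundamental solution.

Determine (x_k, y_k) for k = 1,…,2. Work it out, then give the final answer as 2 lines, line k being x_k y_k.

d=119: √d = [10; 1,9,1,20] (ℓ=4, even), read p_3/q_3
step 0: (10, 1)  from 10·(1,0) + (0,1)
…
step 2: (109, 10)  from 9·(11,1) + (10,1)
step 3: (120, 11)  from 1·(109,10) + (11,1)
fundamental: x₁=120, y₁=11  (since 14400 − 119·121 = 1)
(120+11√119)^2 = 28799 + 2640√119

120 11
28799 2640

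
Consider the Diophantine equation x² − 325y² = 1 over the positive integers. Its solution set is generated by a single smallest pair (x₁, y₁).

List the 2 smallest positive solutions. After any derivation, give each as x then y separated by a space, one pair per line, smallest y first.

[18; 36] for √325; ℓ=1 ⇒ convergent index 1
a_0=18:  p_0=18·1+0=18,  q_0=18·0+1=1
a_1=36:  p_1=36·18+1=649,  q_1=36·1+0=36
fundamental: x₁=649, y₁=36  (since 421201 − 325·1296 = 1)
k=2:  x_2 = 649·649+325·36·36 = 842401,  y_2 = 649·36+36·649 = 46728

649 36
842401 46728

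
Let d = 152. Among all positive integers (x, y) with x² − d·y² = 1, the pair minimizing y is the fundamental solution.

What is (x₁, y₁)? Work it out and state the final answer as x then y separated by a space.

√152 → a₀=12, period (3,24); ℓ=2 even so k=1
i=0: a=12 ⇒ p=12, q=1
i=1: a=3 ⇒ p=37, q=3
(x₁, y₁) = (37, 3);  37² − 152·3² = 1 ✓

37 3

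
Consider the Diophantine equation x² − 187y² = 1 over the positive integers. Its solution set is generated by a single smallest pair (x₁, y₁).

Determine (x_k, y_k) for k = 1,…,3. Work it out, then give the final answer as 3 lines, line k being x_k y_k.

[13; 1,2,13,2,1,26] for √187; ℓ=6 ⇒ convergent index 5
k=0  a_k=13  p_k/q_k = 13/1
k=1  a_k=1  p_k/q_k = 14/1
k=2  a_k=2  p_k/q_k = 41/3
k=3  a_k=13  p_k/q_k = 547/40
k=4  a_k=2  p_k/q_k = 1135/83
k=5  a_k=1  p_k/q_k = 1682/123
fundamental: x₁=1682, y₁=123  (since 2829124 − 187·15129 = 1)
k=2:  x_2 = 1682·1682+187·123·123 = 5658247,  y_2 = 1682·123+123·1682 = 413772
k=3:  x_3 = 1682·5658247+187·123·413772 = 19034341226,  y_3 = 1682·413772+123·5658247 = 1391928885

1682 123
5658247 413772
19034341226 1391928885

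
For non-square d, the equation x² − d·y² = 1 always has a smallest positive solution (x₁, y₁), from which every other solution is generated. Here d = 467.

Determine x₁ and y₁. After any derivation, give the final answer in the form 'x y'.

1625626 75225

[21; 1,1,1,1,3,…,1,1,42] for √467; ℓ=14 ⇒ convergent index 13
step 0: (21, 1)  from 21·(1,0) + (0,1)
…
step 2: (43, 2)  from 1·(22,1) + (21,1)
step 3: (65, 3)  from 1·(43,2) + (22,1)
step 4: (108, 5)  from 1·(65,3) + (43,2)
step 5: (389, 18)  from 3·(108,5) + (65,3)
…
step 7: (27164, 1257)  from 21·(1275,59) + (389,18)
…
step 10: (358232, 16577)  from 1·(275465,12747) + (82767,3830)
step 11: (633697, 29324)  from 1·(358232,16577) + (275465,12747)
step 12: (991929, 45901)  from 1·(633697,29324) + (358232,16577)
step 13: (1625626, 75225)  from 1·(991929,45901) + (633697,29324)
fundamental: x₁=1625626, y₁=75225  (since 2642659891876 − 467·5658800625 = 1)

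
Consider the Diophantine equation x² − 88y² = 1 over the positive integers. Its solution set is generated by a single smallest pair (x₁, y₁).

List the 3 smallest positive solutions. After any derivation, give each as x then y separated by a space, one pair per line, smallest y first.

√88 → a₀=9, period (2,1,1,1,2,18); ℓ=6 even so k=5
i=0: a=9 ⇒ p=9, q=1
i=1: a=2 ⇒ p=19, q=2
…
i=3: a=1 ⇒ p=47, q=5
i=4: a=1 ⇒ p=75, q=8
i=5: a=2 ⇒ p=197, q=21
→ (197, 21).  Check: 197²=38809, 88·21²=38808, difference 1.
(x_2, y_2) = (197·197 + 88·21·21, 197·21 + 21·197) = (77617, 8274)
(x_3, y_3) = (197·77617 + 88·21·8274, 197·8274 + 21·77617) = (30580901, 3259935)

197 21
77617 8274
30580901 3259935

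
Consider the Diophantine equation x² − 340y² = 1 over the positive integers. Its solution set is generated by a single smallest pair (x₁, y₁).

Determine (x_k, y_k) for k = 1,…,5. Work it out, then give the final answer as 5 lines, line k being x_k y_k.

285769 15498
163327842721 8857695924
93348068572789129 5062509812995614
53351968415791425367681 2893416733491029538408
30492677324331251603220874249 1653697613020933530509635890

√340 = [18; 2,3,1,1,1,…,3,2,36, …], period ℓ=14 (even) → k=13
i=0: a=18 ⇒ p=18, q=1
i=1: a=2 ⇒ p=37, q=2
i=2: a=3 ⇒ p=129, q=7
i=3: a=1 ⇒ p=166, q=9
i=4: a=1 ⇒ p=295, q=16
…
i=6: a=1 ⇒ p=756, q=41
i=7: a=8 ⇒ p=6509, q=353
i=8: a=1 ⇒ p=7265, q=394
i=9: a=1 ⇒ p=13774, q=747
i=10: a=1 ⇒ p=21039, q=1141
i=11: a=1 ⇒ p=34813, q=1888
i=12: a=3 ⇒ p=125478, q=6805
i=13: a=2 ⇒ p=285769, q=15498
(x₁, y₁) = (285769, 15498);  285769² − 340·15498² = 1 ✓
n=2: (285769,15498)∘(285769,15498) = (285769·285769+340·15498·15498, 285769·15498+15498·285769) = (163327842721,8857695924)
n=3: (163327842721,8857695924)∘(285769,15498) = (285769·163327842721+340·15498·8857695924, 285769·8857695924+15498·163327842721) = (93348068572789129,5062509812995614)
n=4: (93348068572789129,5062509812995614)∘(285769,15498) = (285769·93348068572789129+340·15498·5062509812995614, 285769·5062509812995614+15498·93348068572789129) = (53351968415791425367681,2893416733491029538408)
n=5: (53351968415791425367681,2893416733491029538408)∘(285769,15498) = (285769·53351968415791425367681+340·15498·2893416733491029538408, 285769·2893416733491029538408+15498·53351968415791425367681) = (30492677324331251603220874249,1653697613020933530509635890)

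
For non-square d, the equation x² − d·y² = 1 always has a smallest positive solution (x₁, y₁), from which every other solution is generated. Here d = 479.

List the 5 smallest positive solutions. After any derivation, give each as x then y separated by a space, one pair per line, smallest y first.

2989440 136591
17873503027199 816661198080
106863529779256567680 4882719303976413809
638924220926583633867571201 29193192792157684333155840
3820051246013425493328364845667200 174542596521170852986514812245391

d=479: √d = [21; 1,7,1,3,2,21,2,3,1,7,1,42] (ℓ=12, even), read p_11/q_11
step 0: (21, 1)  from 21·(1,0) + (0,1)
step 1: (22, 1)  from 1·(21,1) + (1,0)
step 2: (175, 8)  from 7·(22,1) + (21,1)
…
step 5: (1729, 79)  from 2·(766,35) + (197,9)
step 6: (37075, 1694)  from 21·(1729,79) + (766,35)
step 7: (75879, 3467)  from 2·(37075,1694) + (1729,79)
step 8: (264712, 12095)  from 3·(75879,3467) + (37075,1694)
step 9: (340591, 15562)  from 1·(264712,12095) + (75879,3467)
step 10: (2648849, 121029)  from 7·(340591,15562) + (264712,12095)
step 11: (2989440, 136591)  from 1·(2648849,121029) + (340591,15562)
→ (2989440, 136591).  Check: 2989440²=8936751513600, 479·136591²=8936751513599, difference 1.
(x_2, y_2) = (2989440·2989440 + 479·136591·136591, 2989440·136591 + 136591·2989440) = (17873503027199, 816661198080)
(x_3, y_3) = (2989440·17873503027199 + 479·136591·816661198080, 2989440·816661198080 + 136591·17873503027199) = (106863529779256567680, 4882719303976413809)
(x_4, y_4) = (2989440·106863529779256567680 + 479·136591·4882719303976413809, 2989440·4882719303976413809 + 136591·106863529779256567680) = (638924220926583633867571201, 29193192792157684333155840)
(x_5, y_5) = (2989440·638924220926583633867571201 + 479·136591·29193192792157684333155840, 2989440·29193192792157684333155840 + 136591·638924220926583633867571201) = (3820051246013425493328364845667200, 174542596521170852986514812245391)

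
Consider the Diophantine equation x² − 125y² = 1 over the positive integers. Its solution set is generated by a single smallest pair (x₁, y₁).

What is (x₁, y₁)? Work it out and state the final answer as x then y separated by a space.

d=125: √d = [11; 5,1,1,5,22] (ℓ=5, odd), read p_9/q_9
a_0=11:  p_0=11·1+0=11,  q_0=11·0+1=1
a_1=5:  p_1=5·11+1=56,  q_1=5·1+0=5
a_2=1:  p_2=1·56+11=67,  q_2=1·5+1=6
a_3=1:  p_3=1·67+56=123,  q_3=1·6+5=11
a_4=5:  p_4=5·123+67=682,  q_4=5·11+6=61
…
a_6=5:  p_6=5·15127+682=76317,  q_6=5·1353+61=6826
a_7=1:  p_7=1·76317+15127=91444,  q_7=1·6826+1353=8179
a_8=1:  p_8=1·91444+76317=167761,  q_8=1·8179+6826=15005
a_9=5:  p_9=5·167761+91444=930249,  q_9=5·15005+8179=83204
→ (930249, 83204).  Check: 930249²=865363202001, 125·83204²=865363202000, difference 1.

930249 83204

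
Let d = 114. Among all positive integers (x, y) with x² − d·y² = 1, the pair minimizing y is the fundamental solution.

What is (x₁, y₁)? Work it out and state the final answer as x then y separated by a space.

√114 = [10; 1,2,10,2,1,20, …], period ℓ=6 (even) → k=5
step 0: (10, 1)  from 10·(1,0) + (0,1)
…
step 2: (32, 3)  from 2·(11,1) + (10,1)
step 3: (331, 31)  from 10·(32,3) + (11,1)
step 4: (694, 65)  from 2·(331,31) + (32,3)
step 5: (1025, 96)  from 1·(694,65) + (331,31)
(x₁, y₁) = (1025, 96);  1025² − 114·96² = 1 ✓

1025 96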